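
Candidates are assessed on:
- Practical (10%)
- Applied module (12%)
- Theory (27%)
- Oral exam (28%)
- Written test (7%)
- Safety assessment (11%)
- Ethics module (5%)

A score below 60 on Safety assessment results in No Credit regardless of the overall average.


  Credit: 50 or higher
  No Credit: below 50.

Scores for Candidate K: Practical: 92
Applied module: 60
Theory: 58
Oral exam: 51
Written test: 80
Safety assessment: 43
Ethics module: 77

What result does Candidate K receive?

Safety assessment score 43 < 60: minimum not met.
Weighted total:
  Practical 92 × 0.1 = 9.2
  Applied module 60 × 0.12 = 7.2
  Theory 58 × 0.27 = 15.66
  Oral exam 51 × 0.28 = 14.28
  Written test 80 × 0.07 = 5.6
  Safety assessment 43 × 0.11 = 4.73
  Ethics module 77 × 0.05 = 3.85
Sum = 60.52
Because the Safety assessment minimum was not met, the result is No Credit.

No Credit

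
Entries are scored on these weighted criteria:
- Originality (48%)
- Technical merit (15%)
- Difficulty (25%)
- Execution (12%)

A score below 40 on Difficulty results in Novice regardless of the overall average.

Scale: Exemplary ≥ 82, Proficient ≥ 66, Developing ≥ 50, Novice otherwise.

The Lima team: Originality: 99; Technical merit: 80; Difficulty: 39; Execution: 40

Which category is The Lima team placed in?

Novice

Difficulty score 39 < 40: minimum not met.
Weighted total:
  Originality 99 × 0.48 = 47.52
  Technical merit 80 × 0.15 = 12
  Difficulty 39 × 0.25 = 9.75
  Execution 40 × 0.12 = 4.8
Sum = 74.07
Because the Difficulty minimum was not met, the result is Novice.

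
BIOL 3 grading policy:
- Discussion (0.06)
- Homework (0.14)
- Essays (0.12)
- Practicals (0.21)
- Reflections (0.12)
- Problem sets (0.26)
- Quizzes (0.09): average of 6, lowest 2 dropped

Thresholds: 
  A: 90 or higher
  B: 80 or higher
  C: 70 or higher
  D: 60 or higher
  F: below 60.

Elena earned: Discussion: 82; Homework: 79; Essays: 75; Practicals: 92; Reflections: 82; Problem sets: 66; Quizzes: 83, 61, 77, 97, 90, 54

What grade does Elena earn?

C

Quizzes: drop 54, 61 → average of remaining 4 = 347/4 = 86.75
Weighted total:
  Discussion 82 × 0.06 = 4.92
  Homework 79 × 0.14 = 11.06
  Essays 75 × 0.12 = 9
  Practicals 92 × 0.21 = 19.32
  Reflections 82 × 0.12 = 9.84
  Problem sets 66 × 0.26 = 17.16
  Quizzes 86.75 × 0.09 = 7.8075
Sum = 79.1075
79.1075 is ≥ 70 and < 80 → C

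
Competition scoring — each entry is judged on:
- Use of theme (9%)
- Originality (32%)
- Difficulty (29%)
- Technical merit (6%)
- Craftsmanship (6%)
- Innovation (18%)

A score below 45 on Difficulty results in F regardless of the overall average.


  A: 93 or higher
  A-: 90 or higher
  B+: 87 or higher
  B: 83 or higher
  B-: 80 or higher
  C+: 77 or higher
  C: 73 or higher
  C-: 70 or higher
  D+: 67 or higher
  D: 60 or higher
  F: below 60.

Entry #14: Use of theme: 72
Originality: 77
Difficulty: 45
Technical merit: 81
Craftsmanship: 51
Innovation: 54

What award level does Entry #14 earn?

Difficulty score 45 ≥ 45: minimum met.
Weighted total:
  Use of theme 72 × 0.09 = 6.48
  Originality 77 × 0.32 = 24.64
  Difficulty 45 × 0.29 = 13.05
  Technical merit 81 × 0.06 = 4.86
  Craftsmanship 51 × 0.06 = 3.06
  Innovation 54 × 0.18 = 9.72
Sum = 61.81
61.81 is ≥ 60 and < 67 → D

D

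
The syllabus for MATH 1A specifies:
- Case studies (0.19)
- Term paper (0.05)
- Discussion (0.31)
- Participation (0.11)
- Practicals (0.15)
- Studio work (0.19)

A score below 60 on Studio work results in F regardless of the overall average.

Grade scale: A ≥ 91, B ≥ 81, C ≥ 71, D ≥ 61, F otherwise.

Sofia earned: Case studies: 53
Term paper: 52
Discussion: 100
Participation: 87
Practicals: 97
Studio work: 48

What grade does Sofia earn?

F

Studio work score 48 < 60: minimum not met.
Weighted total:
  Case studies 53 × 0.19 = 10.07
  Term paper 52 × 0.05 = 2.6
  Discussion 100 × 0.31 = 31
  Participation 87 × 0.11 = 9.57
  Practicals 97 × 0.15 = 14.55
  Studio work 48 × 0.19 = 9.12
Sum = 76.91
Because the Studio work minimum was not met, the result is F.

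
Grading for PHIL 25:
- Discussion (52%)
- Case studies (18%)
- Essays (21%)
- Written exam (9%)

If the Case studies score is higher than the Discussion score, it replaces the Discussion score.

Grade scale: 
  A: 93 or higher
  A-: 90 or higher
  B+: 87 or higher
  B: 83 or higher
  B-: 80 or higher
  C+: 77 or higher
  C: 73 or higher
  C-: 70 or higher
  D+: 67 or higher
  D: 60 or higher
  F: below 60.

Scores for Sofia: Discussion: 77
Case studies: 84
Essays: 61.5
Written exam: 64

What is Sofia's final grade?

Case studies (84) > Discussion (77), so Discussion counts as 84.
Weighted total:
  Discussion 84 × 0.52 = 43.68
  Case studies 84 × 0.18 = 15.12
  Essays 61.5 × 0.21 = 12.915
  Written exam 64 × 0.09 = 5.76
Sum = 77.475
77.475 is ≥ 77 and < 80 → C+

C+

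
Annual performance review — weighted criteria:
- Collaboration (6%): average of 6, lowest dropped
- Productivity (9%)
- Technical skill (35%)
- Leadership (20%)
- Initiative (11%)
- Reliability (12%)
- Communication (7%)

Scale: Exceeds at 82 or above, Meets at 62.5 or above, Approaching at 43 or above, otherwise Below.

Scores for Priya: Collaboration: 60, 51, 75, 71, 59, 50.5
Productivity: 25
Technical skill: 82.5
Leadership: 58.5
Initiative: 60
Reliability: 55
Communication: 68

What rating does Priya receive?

Meets

Collaboration: drop 50.5 → average of remaining 5 = 316/5 = 63.2
Weighted total:
  Collaboration 63.2 × 0.06 = 3.792
  Productivity 25 × 0.09 = 2.25
  Technical skill 82.5 × 0.35 = 28.875
  Leadership 58.5 × 0.2 = 11.7
  Initiative 60 × 0.11 = 6.6
  Reliability 55 × 0.12 = 6.6
  Communication 68 × 0.07 = 4.76
Sum = 64.577
64.577 is ≥ 62.5 and < 82 → Meets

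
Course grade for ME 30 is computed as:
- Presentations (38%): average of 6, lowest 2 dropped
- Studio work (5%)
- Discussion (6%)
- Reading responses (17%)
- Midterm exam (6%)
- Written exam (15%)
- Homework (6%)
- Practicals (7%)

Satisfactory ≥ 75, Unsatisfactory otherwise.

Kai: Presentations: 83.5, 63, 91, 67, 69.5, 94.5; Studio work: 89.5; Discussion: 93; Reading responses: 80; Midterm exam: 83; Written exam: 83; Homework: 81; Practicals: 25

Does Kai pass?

Satisfactory

Presentations: drop 63, 67 → average of remaining 4 = 338.5/4 = 84.625
Weighted total:
  Presentations 84.625 × 0.38 = 32.1575
  Studio work 89.5 × 0.05 = 4.475
  Discussion 93 × 0.06 = 5.58
  Reading responses 80 × 0.17 = 13.6
  Midterm exam 83 × 0.06 = 4.98
  Written exam 83 × 0.15 = 12.45
  Homework 81 × 0.06 = 4.86
  Practicals 25 × 0.07 = 1.75
Sum = 79.8525
79.8525 ≥ 75 → Satisfactory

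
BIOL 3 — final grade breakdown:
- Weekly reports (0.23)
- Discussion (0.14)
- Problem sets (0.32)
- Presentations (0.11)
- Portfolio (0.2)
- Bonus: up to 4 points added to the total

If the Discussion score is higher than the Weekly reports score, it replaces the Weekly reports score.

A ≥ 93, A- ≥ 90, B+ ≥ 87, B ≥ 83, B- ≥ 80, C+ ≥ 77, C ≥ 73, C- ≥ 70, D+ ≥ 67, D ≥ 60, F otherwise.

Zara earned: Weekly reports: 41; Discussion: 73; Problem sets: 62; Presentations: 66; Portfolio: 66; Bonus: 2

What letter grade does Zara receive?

D+

Discussion (73) > Weekly reports (41), so Weekly reports counts as 73.
Weighted total:
  Weekly reports 73 × 0.23 = 16.79
  Discussion 73 × 0.14 = 10.22
  Problem sets 62 × 0.32 = 19.84
  Presentations 66 × 0.11 = 7.26
  Portfolio 66 × 0.2 = 13.2
Sum = 67.31
Bonus: 67.31 + 2 = 69.31
69.31 is ≥ 67 and < 70 → D+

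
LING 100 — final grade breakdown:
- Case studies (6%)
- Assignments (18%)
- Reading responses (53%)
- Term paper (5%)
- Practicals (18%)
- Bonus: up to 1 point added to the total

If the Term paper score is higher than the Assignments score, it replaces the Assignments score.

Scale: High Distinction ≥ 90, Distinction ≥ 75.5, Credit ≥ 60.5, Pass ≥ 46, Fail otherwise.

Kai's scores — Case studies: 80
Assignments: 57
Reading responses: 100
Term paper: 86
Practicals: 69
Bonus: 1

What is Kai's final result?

Term paper (86) > Assignments (57), so Assignments counts as 86.
Weighted total:
  Case studies 80 × 0.06 = 4.8
  Assignments 86 × 0.18 = 15.48
  Reading responses 100 × 0.53 = 53
  Term paper 86 × 0.05 = 4.3
  Practicals 69 × 0.18 = 12.42
Sum = 90
Bonus: 90 + 1 = 91
91 ≥ 90 → High Distinction

High Distinction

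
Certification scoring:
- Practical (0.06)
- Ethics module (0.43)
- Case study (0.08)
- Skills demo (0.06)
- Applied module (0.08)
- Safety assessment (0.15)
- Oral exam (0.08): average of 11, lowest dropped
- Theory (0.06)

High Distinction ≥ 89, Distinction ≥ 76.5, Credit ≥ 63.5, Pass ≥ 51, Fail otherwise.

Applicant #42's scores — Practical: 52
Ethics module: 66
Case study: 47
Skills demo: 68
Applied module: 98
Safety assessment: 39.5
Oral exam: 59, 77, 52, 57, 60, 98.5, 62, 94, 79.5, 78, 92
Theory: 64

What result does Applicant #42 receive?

Pass

Oral exam: drop 52 → average of remaining 10 = 757/10 = 75.7
Weighted total:
  Practical 52 × 0.06 = 3.12
  Ethics module 66 × 0.43 = 28.38
  Case study 47 × 0.08 = 3.76
  Skills demo 68 × 0.06 = 4.08
  Applied module 98 × 0.08 = 7.84
  Safety assessment 39.5 × 0.15 = 5.925
  Oral exam 75.7 × 0.08 = 6.056
  Theory 64 × 0.06 = 3.84
Sum = 63.001
63.001 is ≥ 51 and < 63.5 → Pass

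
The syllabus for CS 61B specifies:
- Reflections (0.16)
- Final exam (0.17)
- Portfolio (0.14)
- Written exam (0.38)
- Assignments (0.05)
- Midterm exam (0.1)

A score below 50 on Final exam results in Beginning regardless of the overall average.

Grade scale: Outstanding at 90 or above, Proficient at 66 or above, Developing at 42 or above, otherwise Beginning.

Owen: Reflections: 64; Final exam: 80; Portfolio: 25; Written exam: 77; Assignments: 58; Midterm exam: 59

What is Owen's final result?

Developing

Final exam score 80 ≥ 50: minimum met.
Weighted total:
  Reflections 64 × 0.16 = 10.24
  Final exam 80 × 0.17 = 13.6
  Portfolio 25 × 0.14 = 3.5
  Written exam 77 × 0.38 = 29.26
  Assignments 58 × 0.05 = 2.9
  Midterm exam 59 × 0.1 = 5.9
Sum = 65.4
65.4 is ≥ 42 and < 66 → Developing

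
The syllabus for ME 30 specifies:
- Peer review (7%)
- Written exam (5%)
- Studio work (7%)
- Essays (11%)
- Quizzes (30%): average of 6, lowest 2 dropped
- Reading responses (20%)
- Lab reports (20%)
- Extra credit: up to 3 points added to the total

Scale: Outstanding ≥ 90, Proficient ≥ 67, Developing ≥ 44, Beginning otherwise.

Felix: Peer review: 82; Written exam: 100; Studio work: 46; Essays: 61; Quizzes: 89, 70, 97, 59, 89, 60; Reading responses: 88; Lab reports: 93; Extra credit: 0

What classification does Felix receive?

Proficient

Quizzes: drop 59, 60 → average of remaining 4 = 345/4 = 86.25
Weighted total:
  Peer review 82 × 0.07 = 5.74
  Written exam 100 × 0.05 = 5
  Studio work 46 × 0.07 = 3.22
  Essays 61 × 0.11 = 6.71
  Quizzes 86.25 × 0.3 = 25.875
  Reading responses 88 × 0.2 = 17.6
  Lab reports 93 × 0.2 = 18.6
Sum = 82.745
Extra credit: 82.745 + 0 = 82.745
82.745 is ≥ 67 and < 90 → Proficient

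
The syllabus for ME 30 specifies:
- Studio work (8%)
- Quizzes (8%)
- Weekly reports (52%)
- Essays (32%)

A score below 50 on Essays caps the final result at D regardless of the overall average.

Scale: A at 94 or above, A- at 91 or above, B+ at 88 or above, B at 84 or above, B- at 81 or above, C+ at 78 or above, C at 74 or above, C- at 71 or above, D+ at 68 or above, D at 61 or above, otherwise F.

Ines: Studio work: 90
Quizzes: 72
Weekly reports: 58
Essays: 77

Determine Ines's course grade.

Essays score 77 ≥ 50: minimum met.
Weighted total:
  Studio work 90 × 0.08 = 7.2
  Quizzes 72 × 0.08 = 5.76
  Weekly reports 58 × 0.52 = 30.16
  Essays 77 × 0.32 = 24.64
Sum = 67.76
67.76 is ≥ 61 and < 68 → D

D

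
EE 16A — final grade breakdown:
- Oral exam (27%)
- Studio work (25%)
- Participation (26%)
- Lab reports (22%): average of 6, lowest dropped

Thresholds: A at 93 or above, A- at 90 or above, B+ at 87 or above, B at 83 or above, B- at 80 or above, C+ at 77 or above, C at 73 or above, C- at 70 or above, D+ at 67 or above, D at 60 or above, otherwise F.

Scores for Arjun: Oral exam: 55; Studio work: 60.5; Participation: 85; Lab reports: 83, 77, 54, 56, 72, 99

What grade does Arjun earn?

Lab reports: drop 54 → average of remaining 5 = 387/5 = 77.4
Weighted total:
  Oral exam 55 × 0.27 = 14.85
  Studio work 60.5 × 0.25 = 15.125
  Participation 85 × 0.26 = 22.1
  Lab reports 77.4 × 0.22 = 17.028
Sum = 69.103
69.103 is ≥ 67 and < 70 → D+

D+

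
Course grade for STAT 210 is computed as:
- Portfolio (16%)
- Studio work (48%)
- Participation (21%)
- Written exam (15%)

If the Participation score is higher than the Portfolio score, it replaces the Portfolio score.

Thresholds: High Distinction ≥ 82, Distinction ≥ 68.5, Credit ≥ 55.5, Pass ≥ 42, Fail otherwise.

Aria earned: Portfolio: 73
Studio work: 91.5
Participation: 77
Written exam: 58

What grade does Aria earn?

Distinction

Participation (77) > Portfolio (73), so Portfolio counts as 77.
Weighted total:
  Portfolio 77 × 0.16 = 12.32
  Studio work 91.5 × 0.48 = 43.92
  Participation 77 × 0.21 = 16.17
  Written exam 58 × 0.15 = 8.7
Sum = 81.11
81.11 is ≥ 68.5 and < 82 → Distinction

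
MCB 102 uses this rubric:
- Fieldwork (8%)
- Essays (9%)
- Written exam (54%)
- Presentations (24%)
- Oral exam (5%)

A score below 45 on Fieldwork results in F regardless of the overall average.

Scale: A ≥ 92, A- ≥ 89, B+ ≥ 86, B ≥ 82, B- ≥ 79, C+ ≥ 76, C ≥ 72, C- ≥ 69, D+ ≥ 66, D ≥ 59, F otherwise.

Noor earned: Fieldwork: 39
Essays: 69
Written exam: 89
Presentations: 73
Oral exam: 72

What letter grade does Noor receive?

F

Fieldwork score 39 < 45: minimum not met.
Weighted total:
  Fieldwork 39 × 0.08 = 3.12
  Essays 69 × 0.09 = 6.21
  Written exam 89 × 0.54 = 48.06
  Presentations 73 × 0.24 = 17.52
  Oral exam 72 × 0.05 = 3.6
Sum = 78.51
Because the Fieldwork minimum was not met, the result is F.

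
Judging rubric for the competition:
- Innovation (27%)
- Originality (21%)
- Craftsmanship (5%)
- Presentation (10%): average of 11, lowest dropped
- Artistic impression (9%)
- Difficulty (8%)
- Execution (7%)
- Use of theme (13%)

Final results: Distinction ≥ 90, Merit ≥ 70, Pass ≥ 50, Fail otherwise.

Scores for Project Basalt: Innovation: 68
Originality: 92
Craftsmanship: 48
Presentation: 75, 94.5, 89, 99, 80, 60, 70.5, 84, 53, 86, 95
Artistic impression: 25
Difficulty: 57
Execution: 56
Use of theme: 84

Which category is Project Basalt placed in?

Merit

Presentation: drop 53 → average of remaining 10 = 833/10 = 83.3
Weighted total:
  Innovation 68 × 0.27 = 18.36
  Originality 92 × 0.21 = 19.32
  Craftsmanship 48 × 0.05 = 2.4
  Presentation 83.3 × 0.1 = 8.33
  Artistic impression 25 × 0.09 = 2.25
  Difficulty 57 × 0.08 = 4.56
  Execution 56 × 0.07 = 3.92
  Use of theme 84 × 0.13 = 10.92
Sum = 70.06
70.06 is ≥ 70 and < 90 → Merit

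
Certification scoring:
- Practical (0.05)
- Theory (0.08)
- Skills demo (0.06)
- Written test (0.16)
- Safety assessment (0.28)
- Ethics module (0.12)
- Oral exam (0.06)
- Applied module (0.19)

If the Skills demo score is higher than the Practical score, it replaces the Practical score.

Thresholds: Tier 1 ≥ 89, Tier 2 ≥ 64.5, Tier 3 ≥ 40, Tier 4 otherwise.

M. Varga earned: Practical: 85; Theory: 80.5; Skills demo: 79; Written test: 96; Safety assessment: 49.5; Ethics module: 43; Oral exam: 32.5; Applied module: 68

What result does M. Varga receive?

Tier 2

Skills demo (79) ≤ Practical (85), so Practical stays at 85.
Weighted total:
  Practical 85 × 0.05 = 4.25
  Theory 80.5 × 0.08 = 6.44
  Skills demo 79 × 0.06 = 4.74
  Written test 96 × 0.16 = 15.36
  Safety assessment 49.5 × 0.28 = 13.86
  Ethics module 43 × 0.12 = 5.16
  Oral exam 32.5 × 0.06 = 1.95
  Applied module 68 × 0.19 = 12.92
Sum = 64.68
64.68 is ≥ 64.5 and < 89 → Tier 2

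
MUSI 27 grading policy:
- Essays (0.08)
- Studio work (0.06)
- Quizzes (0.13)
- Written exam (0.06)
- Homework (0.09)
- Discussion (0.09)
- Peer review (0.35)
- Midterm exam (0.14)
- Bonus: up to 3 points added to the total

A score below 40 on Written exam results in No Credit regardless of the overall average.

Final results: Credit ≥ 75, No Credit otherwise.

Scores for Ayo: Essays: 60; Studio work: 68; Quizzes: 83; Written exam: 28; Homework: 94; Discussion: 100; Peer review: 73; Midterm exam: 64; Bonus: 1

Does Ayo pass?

Written exam score 28 < 40: minimum not met.
Weighted total:
  Essays 60 × 0.08 = 4.8
  Studio work 68 × 0.06 = 4.08
  Quizzes 83 × 0.13 = 10.79
  Written exam 28 × 0.06 = 1.68
  Homework 94 × 0.09 = 8.46
  Discussion 100 × 0.09 = 9
  Peer review 73 × 0.35 = 25.55
  Midterm exam 64 × 0.14 = 8.96
Sum = 73.32
Bonus: 73.32 + 1 = 74.32
Because the Written exam minimum was not met, the result is No Credit.

No Credit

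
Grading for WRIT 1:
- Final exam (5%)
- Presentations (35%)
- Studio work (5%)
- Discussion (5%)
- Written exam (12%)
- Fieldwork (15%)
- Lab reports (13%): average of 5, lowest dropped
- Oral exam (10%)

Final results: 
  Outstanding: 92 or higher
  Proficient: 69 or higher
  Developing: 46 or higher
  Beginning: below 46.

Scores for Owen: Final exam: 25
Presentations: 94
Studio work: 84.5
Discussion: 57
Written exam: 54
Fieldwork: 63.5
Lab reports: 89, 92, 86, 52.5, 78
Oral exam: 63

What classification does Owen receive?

Proficient

Lab reports: drop 52.5 → average of remaining 4 = 345/4 = 86.25
Weighted total:
  Final exam 25 × 0.05 = 1.25
  Presentations 94 × 0.35 = 32.9
  Studio work 84.5 × 0.05 = 4.225
  Discussion 57 × 0.05 = 2.85
  Written exam 54 × 0.12 = 6.48
  Fieldwork 63.5 × 0.15 = 9.525
  Lab reports 86.25 × 0.13 = 11.2125
  Oral exam 63 × 0.1 = 6.3
Sum = 74.7425
74.7425 is ≥ 69 and < 92 → Proficient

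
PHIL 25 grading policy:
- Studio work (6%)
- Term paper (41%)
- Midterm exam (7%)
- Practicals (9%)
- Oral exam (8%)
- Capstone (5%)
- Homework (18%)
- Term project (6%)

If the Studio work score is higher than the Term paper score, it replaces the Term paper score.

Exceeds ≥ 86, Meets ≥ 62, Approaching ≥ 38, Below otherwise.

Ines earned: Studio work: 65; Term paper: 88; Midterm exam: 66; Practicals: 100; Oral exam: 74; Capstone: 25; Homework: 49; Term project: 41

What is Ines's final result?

Studio work (65) ≤ Term paper (88), so Term paper stays at 88.
Weighted total:
  Studio work 65 × 0.06 = 3.9
  Term paper 88 × 0.41 = 36.08
  Midterm exam 66 × 0.07 = 4.62
  Practicals 100 × 0.09 = 9
  Oral exam 74 × 0.08 = 5.92
  Capstone 25 × 0.05 = 1.25
  Homework 49 × 0.18 = 8.82
  Term project 41 × 0.06 = 2.46
Sum = 72.05
72.05 is ≥ 62 and < 86 → Meets

Meets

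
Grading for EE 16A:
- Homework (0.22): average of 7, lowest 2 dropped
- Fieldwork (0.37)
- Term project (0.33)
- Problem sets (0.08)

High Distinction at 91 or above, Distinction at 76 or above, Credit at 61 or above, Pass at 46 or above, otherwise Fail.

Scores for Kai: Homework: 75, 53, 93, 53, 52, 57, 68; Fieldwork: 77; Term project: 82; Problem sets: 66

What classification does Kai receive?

Distinction

Homework: drop 52, 53 → average of remaining 5 = 346/5 = 69.2
Weighted total:
  Homework 69.2 × 0.22 = 15.224
  Fieldwork 77 × 0.37 = 28.49
  Term project 82 × 0.33 = 27.06
  Problem sets 66 × 0.08 = 5.28
Sum = 76.054
76.054 is ≥ 76 and < 91 → Distinction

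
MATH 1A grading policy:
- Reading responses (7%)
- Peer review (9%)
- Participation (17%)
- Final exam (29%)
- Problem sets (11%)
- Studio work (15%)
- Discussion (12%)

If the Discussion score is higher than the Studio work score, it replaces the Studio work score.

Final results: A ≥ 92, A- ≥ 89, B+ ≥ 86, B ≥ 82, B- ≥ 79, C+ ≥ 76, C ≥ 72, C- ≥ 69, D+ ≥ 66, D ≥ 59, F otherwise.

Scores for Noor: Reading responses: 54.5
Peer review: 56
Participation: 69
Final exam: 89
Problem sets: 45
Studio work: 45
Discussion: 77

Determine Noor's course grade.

Discussion (77) > Studio work (45), so Studio work counts as 77.
Weighted total:
  Reading responses 54.5 × 0.07 = 3.815
  Peer review 56 × 0.09 = 5.04
  Participation 69 × 0.17 = 11.73
  Final exam 89 × 0.29 = 25.81
  Problem sets 45 × 0.11 = 4.95
  Studio work 77 × 0.15 = 11.55
  Discussion 77 × 0.12 = 9.24
Sum = 72.135
72.135 is ≥ 72 and < 76 → C

C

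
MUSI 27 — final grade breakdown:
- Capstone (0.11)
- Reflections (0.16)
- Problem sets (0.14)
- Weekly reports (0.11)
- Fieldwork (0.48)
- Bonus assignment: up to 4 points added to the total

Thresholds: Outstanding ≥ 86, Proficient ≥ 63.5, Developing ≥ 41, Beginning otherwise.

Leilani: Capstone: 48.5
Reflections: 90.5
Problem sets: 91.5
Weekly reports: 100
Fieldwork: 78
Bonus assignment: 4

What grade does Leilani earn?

Proficient

Weighted total:
  Capstone 48.5 × 0.11 = 5.335
  Reflections 90.5 × 0.16 = 14.48
  Problem sets 91.5 × 0.14 = 12.81
  Weekly reports 100 × 0.11 = 11
  Fieldwork 78 × 0.48 = 37.44
Sum = 81.065
Bonus assignment: 81.065 + 4 = 85.065
85.065 is ≥ 63.5 and < 86 → Proficient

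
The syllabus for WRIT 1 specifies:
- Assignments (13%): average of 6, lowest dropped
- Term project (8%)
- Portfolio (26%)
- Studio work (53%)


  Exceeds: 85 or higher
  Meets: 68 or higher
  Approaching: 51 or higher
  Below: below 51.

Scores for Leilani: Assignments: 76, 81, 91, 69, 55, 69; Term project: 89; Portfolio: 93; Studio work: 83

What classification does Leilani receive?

Exceeds

Assignments: drop 55 → average of remaining 5 = 386/5 = 77.2
Weighted total:
  Assignments 77.2 × 0.13 = 10.036
  Term project 89 × 0.08 = 7.12
  Portfolio 93 × 0.26 = 24.18
  Studio work 83 × 0.53 = 43.99
Sum = 85.326
85.326 ≥ 85 → Exceeds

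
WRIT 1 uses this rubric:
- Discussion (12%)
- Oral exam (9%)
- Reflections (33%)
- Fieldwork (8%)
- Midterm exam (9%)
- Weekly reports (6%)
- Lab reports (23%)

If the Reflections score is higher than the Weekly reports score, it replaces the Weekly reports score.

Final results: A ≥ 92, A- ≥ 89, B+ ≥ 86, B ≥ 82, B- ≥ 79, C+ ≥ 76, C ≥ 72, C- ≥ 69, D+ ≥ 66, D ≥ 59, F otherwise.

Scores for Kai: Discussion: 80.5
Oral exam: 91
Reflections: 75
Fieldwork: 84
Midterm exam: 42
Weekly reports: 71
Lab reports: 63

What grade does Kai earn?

Reflections (75) > Weekly reports (71), so Weekly reports counts as 75.
Weighted total:
  Discussion 80.5 × 0.12 = 9.66
  Oral exam 91 × 0.09 = 8.19
  Reflections 75 × 0.33 = 24.75
  Fieldwork 84 × 0.08 = 6.72
  Midterm exam 42 × 0.09 = 3.78
  Weekly reports 75 × 0.06 = 4.5
  Lab reports 63 × 0.23 = 14.49
Sum = 72.09
72.09 is ≥ 72 and < 76 → C

C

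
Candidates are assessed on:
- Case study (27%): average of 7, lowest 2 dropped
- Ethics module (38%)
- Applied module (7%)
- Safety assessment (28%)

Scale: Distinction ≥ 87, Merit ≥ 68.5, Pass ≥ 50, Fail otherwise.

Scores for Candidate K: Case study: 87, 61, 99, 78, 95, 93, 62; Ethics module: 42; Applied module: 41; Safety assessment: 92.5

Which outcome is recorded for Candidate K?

Case study: drop 61, 62 → average of remaining 5 = 452/5 = 90.4
Weighted total:
  Case study 90.4 × 0.27 = 24.408
  Ethics module 42 × 0.38 = 15.96
  Applied module 41 × 0.07 = 2.87
  Safety assessment 92.5 × 0.28 = 25.9
Sum = 69.138
69.138 is ≥ 68.5 and < 87 → Merit

Merit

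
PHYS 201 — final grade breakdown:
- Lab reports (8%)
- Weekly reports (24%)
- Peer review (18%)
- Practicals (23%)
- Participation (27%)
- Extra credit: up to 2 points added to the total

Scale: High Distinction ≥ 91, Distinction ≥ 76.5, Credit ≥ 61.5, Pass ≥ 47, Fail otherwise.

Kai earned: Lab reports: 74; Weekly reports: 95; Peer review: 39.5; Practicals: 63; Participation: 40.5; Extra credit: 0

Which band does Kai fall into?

Pass

Weighted total:
  Lab reports 74 × 0.08 = 5.92
  Weekly reports 95 × 0.24 = 22.8
  Peer review 39.5 × 0.18 = 7.11
  Practicals 63 × 0.23 = 14.49
  Participation 40.5 × 0.27 = 10.935
Sum = 61.255
Extra credit: 61.255 + 0 = 61.255
61.255 is ≥ 47 and < 61.5 → Pass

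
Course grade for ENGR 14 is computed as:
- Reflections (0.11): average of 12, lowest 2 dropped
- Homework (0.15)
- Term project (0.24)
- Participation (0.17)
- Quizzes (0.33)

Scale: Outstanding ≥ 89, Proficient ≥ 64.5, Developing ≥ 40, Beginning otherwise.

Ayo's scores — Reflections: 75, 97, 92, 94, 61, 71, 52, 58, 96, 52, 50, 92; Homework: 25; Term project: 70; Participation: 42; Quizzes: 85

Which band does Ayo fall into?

Developing

Reflections: drop 50, 52 → average of remaining 10 = 788/10 = 78.8
Weighted total:
  Reflections 78.8 × 0.11 = 8.668
  Homework 25 × 0.15 = 3.75
  Term project 70 × 0.24 = 16.8
  Participation 42 × 0.17 = 7.14
  Quizzes 85 × 0.33 = 28.05
Sum = 64.408
64.408 is ≥ 40 and < 64.5 → Developing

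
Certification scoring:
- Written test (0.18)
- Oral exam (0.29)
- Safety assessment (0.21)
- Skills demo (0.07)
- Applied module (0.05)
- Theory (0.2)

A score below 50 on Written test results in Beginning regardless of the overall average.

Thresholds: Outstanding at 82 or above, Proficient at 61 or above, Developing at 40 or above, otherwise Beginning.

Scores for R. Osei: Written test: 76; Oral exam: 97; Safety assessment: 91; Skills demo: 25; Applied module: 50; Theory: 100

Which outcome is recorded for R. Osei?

Written test score 76 ≥ 50: minimum met.
Weighted total:
  Written test 76 × 0.18 = 13.68
  Oral exam 97 × 0.29 = 28.13
  Safety assessment 91 × 0.21 = 19.11
  Skills demo 25 × 0.07 = 1.75
  Applied module 50 × 0.05 = 2.5
  Theory 100 × 0.2 = 20
Sum = 85.17
85.17 ≥ 82 → Outstanding

Outstanding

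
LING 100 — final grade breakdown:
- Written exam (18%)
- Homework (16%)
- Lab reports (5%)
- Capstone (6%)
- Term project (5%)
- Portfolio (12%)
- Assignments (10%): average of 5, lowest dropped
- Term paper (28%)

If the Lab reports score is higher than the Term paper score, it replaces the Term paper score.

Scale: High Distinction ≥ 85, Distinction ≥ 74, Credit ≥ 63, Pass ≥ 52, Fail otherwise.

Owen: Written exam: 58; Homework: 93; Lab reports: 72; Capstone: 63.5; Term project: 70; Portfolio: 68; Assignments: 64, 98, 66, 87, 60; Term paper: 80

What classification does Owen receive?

Assignments: drop 60 → average of remaining 4 = 315/4 = 78.75
Lab reports (72) ≤ Term paper (80), so Term paper stays at 80.
Weighted total:
  Written exam 58 × 0.18 = 10.44
  Homework 93 × 0.16 = 14.88
  Lab reports 72 × 0.05 = 3.6
  Capstone 63.5 × 0.06 = 3.81
  Term project 70 × 0.05 = 3.5
  Portfolio 68 × 0.12 = 8.16
  Assignments 78.75 × 0.1 = 7.875
  Term paper 80 × 0.28 = 22.4
Sum = 74.665
74.665 is ≥ 74 and < 85 → Distinction

Distinction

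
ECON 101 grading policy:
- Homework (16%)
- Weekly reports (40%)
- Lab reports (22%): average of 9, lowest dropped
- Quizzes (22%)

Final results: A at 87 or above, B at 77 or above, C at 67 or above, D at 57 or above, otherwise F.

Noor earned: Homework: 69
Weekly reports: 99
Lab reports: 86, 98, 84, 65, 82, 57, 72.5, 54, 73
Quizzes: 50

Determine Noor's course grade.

Lab reports: drop 54 → average of remaining 8 = 617.5/8 = 77.1875
Weighted total:
  Homework 69 × 0.16 = 11.04
  Weekly reports 99 × 0.4 = 39.6
  Lab reports 77.1875 × 0.22 = 16.98125
  Quizzes 50 × 0.22 = 11
Sum = 78.62125
78.62125 is ≥ 77 and < 87 → B

B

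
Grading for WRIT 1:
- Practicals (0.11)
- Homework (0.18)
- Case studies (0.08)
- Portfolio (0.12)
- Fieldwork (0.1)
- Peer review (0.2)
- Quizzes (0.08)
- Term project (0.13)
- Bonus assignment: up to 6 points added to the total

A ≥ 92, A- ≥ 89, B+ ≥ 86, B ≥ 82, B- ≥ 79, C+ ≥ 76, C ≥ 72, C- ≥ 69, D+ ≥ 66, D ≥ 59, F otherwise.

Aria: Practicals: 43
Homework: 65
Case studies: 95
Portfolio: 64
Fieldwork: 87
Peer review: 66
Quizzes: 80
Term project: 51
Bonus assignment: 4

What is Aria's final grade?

C-

Weighted total:
  Practicals 43 × 0.11 = 4.73
  Homework 65 × 0.18 = 11.7
  Case studies 95 × 0.08 = 7.6
  Portfolio 64 × 0.12 = 7.68
  Fieldwork 87 × 0.1 = 8.7
  Peer review 66 × 0.2 = 13.2
  Quizzes 80 × 0.08 = 6.4
  Term project 51 × 0.13 = 6.63
Sum = 66.64
Bonus assignment: 66.64 + 4 = 70.64
70.64 is ≥ 69 and < 72 → C-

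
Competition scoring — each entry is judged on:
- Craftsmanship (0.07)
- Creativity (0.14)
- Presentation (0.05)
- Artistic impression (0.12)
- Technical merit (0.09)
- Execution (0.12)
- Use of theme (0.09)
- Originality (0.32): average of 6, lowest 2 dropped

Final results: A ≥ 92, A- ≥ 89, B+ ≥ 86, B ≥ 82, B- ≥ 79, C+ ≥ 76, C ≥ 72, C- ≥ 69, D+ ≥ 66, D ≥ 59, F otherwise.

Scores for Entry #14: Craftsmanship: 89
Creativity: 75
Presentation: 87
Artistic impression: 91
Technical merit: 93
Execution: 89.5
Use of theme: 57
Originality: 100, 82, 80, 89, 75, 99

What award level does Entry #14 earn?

Originality: drop 75, 80 → average of remaining 4 = 370/4 = 92.5
Weighted total:
  Craftsmanship 89 × 0.07 = 6.23
  Creativity 75 × 0.14 = 10.5
  Presentation 87 × 0.05 = 4.35
  Artistic impression 91 × 0.12 = 10.92
  Technical merit 93 × 0.09 = 8.37
  Execution 89.5 × 0.12 = 10.74
  Use of theme 57 × 0.09 = 5.13
  Originality 92.5 × 0.32 = 29.6
Sum = 85.84
85.84 is ≥ 82 and < 86 → B

B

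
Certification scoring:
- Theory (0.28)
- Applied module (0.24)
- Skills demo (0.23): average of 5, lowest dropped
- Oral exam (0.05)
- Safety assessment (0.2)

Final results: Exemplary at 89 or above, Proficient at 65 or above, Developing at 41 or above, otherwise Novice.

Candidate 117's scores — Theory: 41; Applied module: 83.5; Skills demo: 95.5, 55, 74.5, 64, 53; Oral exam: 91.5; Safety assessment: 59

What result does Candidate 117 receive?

Developing

Skills demo: drop 53 → average of remaining 4 = 289/4 = 72.25
Weighted total:
  Theory 41 × 0.28 = 11.48
  Applied module 83.5 × 0.24 = 20.04
  Skills demo 72.25 × 0.23 = 16.6175
  Oral exam 91.5 × 0.05 = 4.575
  Safety assessment 59 × 0.2 = 11.8
Sum = 64.5125
64.5125 is ≥ 41 and < 65 → Developing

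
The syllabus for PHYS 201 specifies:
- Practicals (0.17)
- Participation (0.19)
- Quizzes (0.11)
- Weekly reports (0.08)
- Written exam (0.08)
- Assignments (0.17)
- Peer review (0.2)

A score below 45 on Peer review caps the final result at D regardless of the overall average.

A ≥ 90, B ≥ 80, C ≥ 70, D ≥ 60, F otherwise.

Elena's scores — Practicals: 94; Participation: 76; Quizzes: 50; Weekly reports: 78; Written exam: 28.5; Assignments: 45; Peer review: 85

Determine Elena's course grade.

D

Peer review score 85 ≥ 45: minimum met.
Weighted total:
  Practicals 94 × 0.17 = 15.98
  Participation 76 × 0.19 = 14.44
  Quizzes 50 × 0.11 = 5.5
  Weekly reports 78 × 0.08 = 6.24
  Written exam 28.5 × 0.08 = 2.28
  Assignments 45 × 0.17 = 7.65
  Peer review 85 × 0.2 = 17
Sum = 69.09
69.09 is ≥ 60 and < 70 → D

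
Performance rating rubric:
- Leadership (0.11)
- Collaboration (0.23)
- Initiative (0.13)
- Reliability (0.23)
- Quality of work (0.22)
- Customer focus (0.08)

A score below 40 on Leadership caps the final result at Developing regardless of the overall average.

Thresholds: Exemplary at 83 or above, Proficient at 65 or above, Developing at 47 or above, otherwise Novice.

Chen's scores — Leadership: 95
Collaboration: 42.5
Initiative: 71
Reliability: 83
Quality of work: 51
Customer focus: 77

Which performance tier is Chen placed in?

Leadership score 95 ≥ 40: minimum met.
Weighted total:
  Leadership 95 × 0.11 = 10.45
  Collaboration 42.5 × 0.23 = 9.775
  Initiative 71 × 0.13 = 9.23
  Reliability 83 × 0.23 = 19.09
  Quality of work 51 × 0.22 = 11.22
  Customer focus 77 × 0.08 = 6.16
Sum = 65.925
65.925 is ≥ 65 and < 83 → Proficient

Proficient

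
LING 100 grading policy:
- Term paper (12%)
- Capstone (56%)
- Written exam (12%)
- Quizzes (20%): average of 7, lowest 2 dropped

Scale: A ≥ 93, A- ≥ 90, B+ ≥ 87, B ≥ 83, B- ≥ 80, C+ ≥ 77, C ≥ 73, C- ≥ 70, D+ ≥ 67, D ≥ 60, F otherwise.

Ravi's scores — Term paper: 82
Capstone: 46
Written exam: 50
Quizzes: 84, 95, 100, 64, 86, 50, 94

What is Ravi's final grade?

F

Quizzes: drop 50, 64 → average of remaining 5 = 459/5 = 91.8
Weighted total:
  Term paper 82 × 0.12 = 9.84
  Capstone 46 × 0.56 = 25.76
  Written exam 50 × 0.12 = 6
  Quizzes 91.8 × 0.2 = 18.36
Sum = 59.96
59.96 < 60 → F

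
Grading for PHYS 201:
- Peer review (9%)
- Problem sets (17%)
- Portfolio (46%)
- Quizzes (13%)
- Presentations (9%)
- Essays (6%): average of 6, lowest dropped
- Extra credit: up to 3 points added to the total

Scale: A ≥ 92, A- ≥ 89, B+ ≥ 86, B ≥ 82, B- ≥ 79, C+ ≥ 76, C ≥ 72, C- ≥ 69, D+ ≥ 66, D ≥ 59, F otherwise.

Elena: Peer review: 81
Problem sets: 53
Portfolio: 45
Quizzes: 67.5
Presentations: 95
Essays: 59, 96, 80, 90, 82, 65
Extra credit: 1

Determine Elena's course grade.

D

Essays: drop 59 → average of remaining 5 = 413/5 = 82.6
Weighted total:
  Peer review 81 × 0.09 = 7.29
  Problem sets 53 × 0.17 = 9.01
  Portfolio 45 × 0.46 = 20.7
  Quizzes 67.5 × 0.13 = 8.775
  Presentations 95 × 0.09 = 8.55
  Essays 82.6 × 0.06 = 4.956
Sum = 59.281
Extra credit: 59.281 + 1 = 60.281
60.281 is ≥ 59 and < 66 → D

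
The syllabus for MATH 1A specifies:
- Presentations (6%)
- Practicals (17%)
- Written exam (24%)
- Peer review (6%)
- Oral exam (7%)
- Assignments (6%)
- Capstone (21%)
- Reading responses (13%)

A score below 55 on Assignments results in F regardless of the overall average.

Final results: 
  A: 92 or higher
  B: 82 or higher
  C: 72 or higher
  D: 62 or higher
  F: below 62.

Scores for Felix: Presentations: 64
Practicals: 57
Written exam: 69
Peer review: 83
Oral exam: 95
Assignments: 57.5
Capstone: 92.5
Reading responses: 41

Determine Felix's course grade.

D

Assignments score 57.5 ≥ 55: minimum met.
Weighted total:
  Presentations 64 × 0.06 = 3.84
  Practicals 57 × 0.17 = 9.69
  Written exam 69 × 0.24 = 16.56
  Peer review 83 × 0.06 = 4.98
  Oral exam 95 × 0.07 = 6.65
  Assignments 57.5 × 0.06 = 3.45
  Capstone 92.5 × 0.21 = 19.425
  Reading responses 41 × 0.13 = 5.33
Sum = 69.925
69.925 is ≥ 62 and < 72 → D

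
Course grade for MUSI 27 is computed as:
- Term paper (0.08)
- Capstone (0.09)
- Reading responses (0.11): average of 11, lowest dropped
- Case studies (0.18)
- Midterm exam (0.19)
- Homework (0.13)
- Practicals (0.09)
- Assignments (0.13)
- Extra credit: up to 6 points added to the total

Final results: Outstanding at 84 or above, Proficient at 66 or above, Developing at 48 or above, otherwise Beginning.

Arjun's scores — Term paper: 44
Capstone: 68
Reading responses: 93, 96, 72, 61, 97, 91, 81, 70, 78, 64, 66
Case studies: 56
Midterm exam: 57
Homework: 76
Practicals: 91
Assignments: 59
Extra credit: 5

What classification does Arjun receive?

Proficient

Reading responses: drop 61 → average of remaining 10 = 808/10 = 80.8
Weighted total:
  Term paper 44 × 0.08 = 3.52
  Capstone 68 × 0.09 = 6.12
  Reading responses 80.8 × 0.11 = 8.888
  Case studies 56 × 0.18 = 10.08
  Midterm exam 57 × 0.19 = 10.83
  Homework 76 × 0.13 = 9.88
  Practicals 91 × 0.09 = 8.19
  Assignments 59 × 0.13 = 7.67
Sum = 65.178
Extra credit: 65.178 + 5 = 70.178
70.178 is ≥ 66 and < 84 → Proficient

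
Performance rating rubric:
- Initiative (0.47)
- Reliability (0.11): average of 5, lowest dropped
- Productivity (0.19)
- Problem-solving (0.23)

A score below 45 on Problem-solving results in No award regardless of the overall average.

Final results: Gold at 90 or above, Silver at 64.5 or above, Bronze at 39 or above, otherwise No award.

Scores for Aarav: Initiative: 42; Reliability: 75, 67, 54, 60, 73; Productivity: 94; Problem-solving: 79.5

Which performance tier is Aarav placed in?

Reliability: drop 54 → average of remaining 4 = 275/4 = 68.75
Problem-solving score 79.5 ≥ 45: minimum met.
Weighted total:
  Initiative 42 × 0.47 = 19.74
  Reliability 68.75 × 0.11 = 7.5625
  Productivity 94 × 0.19 = 17.86
  Problem-solving 79.5 × 0.23 = 18.285
Sum = 63.4475
63.4475 is ≥ 39 and < 64.5 → Bronze

Bronze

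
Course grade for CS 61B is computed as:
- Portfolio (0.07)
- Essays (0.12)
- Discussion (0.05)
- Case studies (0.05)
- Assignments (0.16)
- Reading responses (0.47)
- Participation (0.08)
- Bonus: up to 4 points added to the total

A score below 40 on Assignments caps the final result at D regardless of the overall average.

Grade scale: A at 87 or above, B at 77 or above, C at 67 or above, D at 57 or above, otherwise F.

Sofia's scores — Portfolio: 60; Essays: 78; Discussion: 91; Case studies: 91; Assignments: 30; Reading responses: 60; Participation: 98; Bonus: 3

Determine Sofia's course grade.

Assignments score 30 < 40: minimum not met.
Weighted total:
  Portfolio 60 × 0.07 = 4.2
  Essays 78 × 0.12 = 9.36
  Discussion 91 × 0.05 = 4.55
  Case studies 91 × 0.05 = 4.55
  Assignments 30 × 0.16 = 4.8
  Reading responses 60 × 0.47 = 28.2
  Participation 98 × 0.08 = 7.84
Sum = 63.5
Bonus: 63.5 + 3 = 66.5
66.5 would be D; cap at D applies → D.

D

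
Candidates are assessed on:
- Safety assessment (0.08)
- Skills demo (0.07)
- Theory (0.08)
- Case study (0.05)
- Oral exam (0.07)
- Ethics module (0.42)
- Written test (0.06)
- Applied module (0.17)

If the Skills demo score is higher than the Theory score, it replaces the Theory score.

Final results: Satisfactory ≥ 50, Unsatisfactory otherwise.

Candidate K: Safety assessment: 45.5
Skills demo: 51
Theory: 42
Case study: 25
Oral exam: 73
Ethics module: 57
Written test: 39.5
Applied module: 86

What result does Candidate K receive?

Satisfactory

Skills demo (51) > Theory (42), so Theory counts as 51.
Weighted total:
  Safety assessment 45.5 × 0.08 = 3.64
  Skills demo 51 × 0.07 = 3.57
  Theory 51 × 0.08 = 4.08
  Case study 25 × 0.05 = 1.25
  Oral exam 73 × 0.07 = 5.11
  Ethics module 57 × 0.42 = 23.94
  Written test 39.5 × 0.06 = 2.37
  Applied module 86 × 0.17 = 14.62
Sum = 58.58
58.58 ≥ 50 → Satisfactory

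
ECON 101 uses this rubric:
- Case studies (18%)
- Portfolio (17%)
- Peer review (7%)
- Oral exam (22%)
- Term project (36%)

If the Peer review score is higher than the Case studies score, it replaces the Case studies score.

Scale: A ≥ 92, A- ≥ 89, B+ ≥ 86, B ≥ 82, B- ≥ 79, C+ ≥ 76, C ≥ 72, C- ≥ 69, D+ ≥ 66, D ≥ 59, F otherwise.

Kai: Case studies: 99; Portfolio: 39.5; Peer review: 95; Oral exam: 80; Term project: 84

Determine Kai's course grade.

Peer review (95) ≤ Case studies (99), so Case studies stays at 99.
Weighted total:
  Case studies 99 × 0.18 = 17.82
  Portfolio 39.5 × 0.17 = 6.715
  Peer review 95 × 0.07 = 6.65
  Oral exam 80 × 0.22 = 17.6
  Term project 84 × 0.36 = 30.24
Sum = 79.025
79.025 is ≥ 79 and < 82 → B-

B-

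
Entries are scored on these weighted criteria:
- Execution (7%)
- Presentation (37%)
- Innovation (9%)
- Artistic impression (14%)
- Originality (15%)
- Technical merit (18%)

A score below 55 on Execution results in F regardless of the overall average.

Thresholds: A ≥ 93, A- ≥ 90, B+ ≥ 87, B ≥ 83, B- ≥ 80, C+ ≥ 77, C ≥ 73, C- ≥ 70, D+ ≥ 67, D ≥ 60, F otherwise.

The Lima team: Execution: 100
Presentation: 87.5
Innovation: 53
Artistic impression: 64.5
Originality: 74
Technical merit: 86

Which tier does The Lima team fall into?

C+

Execution score 100 ≥ 55: minimum met.
Weighted total:
  Execution 100 × 0.07 = 7
  Presentation 87.5 × 0.37 = 32.375
  Innovation 53 × 0.09 = 4.77
  Artistic impression 64.5 × 0.14 = 9.03
  Originality 74 × 0.15 = 11.1
  Technical merit 86 × 0.18 = 15.48
Sum = 79.755
79.755 is ≥ 77 and < 80 → C+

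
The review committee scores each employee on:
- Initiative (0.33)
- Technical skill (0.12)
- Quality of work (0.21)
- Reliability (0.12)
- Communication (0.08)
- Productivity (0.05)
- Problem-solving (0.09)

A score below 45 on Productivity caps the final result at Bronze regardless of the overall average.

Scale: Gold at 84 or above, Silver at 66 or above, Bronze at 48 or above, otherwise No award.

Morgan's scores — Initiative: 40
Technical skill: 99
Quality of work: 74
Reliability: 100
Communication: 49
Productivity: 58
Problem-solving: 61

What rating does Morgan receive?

Productivity score 58 ≥ 45: minimum met.
Weighted total:
  Initiative 40 × 0.33 = 13.2
  Technical skill 99 × 0.12 = 11.88
  Quality of work 74 × 0.21 = 15.54
  Reliability 100 × 0.12 = 12
  Communication 49 × 0.08 = 3.92
  Productivity 58 × 0.05 = 2.9
  Problem-solving 61 × 0.09 = 5.49
Sum = 64.93
64.93 is ≥ 48 and < 66 → Bronze

Bronze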